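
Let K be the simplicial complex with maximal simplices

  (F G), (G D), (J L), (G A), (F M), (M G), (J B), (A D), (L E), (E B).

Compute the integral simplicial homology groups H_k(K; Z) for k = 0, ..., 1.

We work with the vertex ordering A < B < D < E < F < G < J < L < M. The simplices of K, each written with vertices in increasing order, are:

  0-simplices (9): A, B, D, E, F, G, J, L, M
  1-simplices (10): AD, AG, BE, BJ, DG, EL, FG, FM, GM, JL

so the chain groups are C_0 ≅ Z^9, C_1 ≅ Z^10.

Boundary ∂_1: C_1 → C_0 is given by ∂[p,q] = [q] − [p].
The resulting 9×10 matrix has rank 7, and its Smith normal form has invariant factors (1,1,1,1,1,1,1).

Computing H_k = (kernel of ∂_k) / (image of ∂_{k+1}):

  H_0: rank C_0 − rank ∂_1 = 9 − 7 = 2, and the invariant factors of ∂_1 are all 1, so H_0 = Z^2.
  H_1: rank ker ∂_1 − rank ∂_2 = (10 − 7) − 0 = 3, and there is no ∂_2, so H_1 = Z^3.

As a check, the Euler characteristic is 9 − 10 = -1, which agrees with 2 − 3 = -1.
(K is a triangulation of the disjoint union of a wedge of 2 circles and the circle S^1.)

H_0 ≅ Z^2,  H_1 ≅ Z^3.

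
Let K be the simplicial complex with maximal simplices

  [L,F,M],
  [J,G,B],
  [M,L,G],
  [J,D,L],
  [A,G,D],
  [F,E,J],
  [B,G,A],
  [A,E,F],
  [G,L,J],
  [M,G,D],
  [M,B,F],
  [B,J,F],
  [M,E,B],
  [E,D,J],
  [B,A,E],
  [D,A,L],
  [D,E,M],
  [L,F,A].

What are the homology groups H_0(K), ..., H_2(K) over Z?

Take the total order A < B < D < E < F < G < J < L < M on the vertex set. Then K (dimension 2) consists of the simplices:

  0-simplices (9): A, B, D, E, F, G, J, L, M
  1-simplices (27): AB, AD, AE, AF, AG, AL, BE, BF, BG, BJ, BM, DE, DG, DJ, DL, DM, EF, EJ, EM, FJ, FL, FM, GJ, GL, GM, JL, LM
  2-simplices (18): ABE, ABG, ADG, ADL, AEF, AFL, BEM, BFJ, BFM, BGJ, DEJ, DEM, DGM, DJL, EFJ, FLM, GJL, GLM

so the chain groups are C_0 ≅ Z^9, C_1 ≅ Z^27, C_2 ≅ Z^18.

∂_1: C_1 → C_0 is given by ∂[p,q] = [q] − [p]. For instance
  ∂EF = F − E.
The resulting 9×27 matrix has rank 8, and its Smith normal form has invariant factors (1,1,1,1,1,1,1,1).

Boundary ∂_2: C_2 → C_1 maps a triangle to the signed sum of its edges. For instance
  ∂AEF = EF − AF + AE,
  ∂FLM = LM − FM + FL.
As a 27×18 matrix over Z this has rank 18, with invariant factors (1,1,1,1,1,1,1,1,1,1,1,1,1,1,1,1,1,2).

Now H_k = ker ∂_k / im ∂_{k+1}, so:

  H_0: rank C_0 − rank ∂_1 = 9 − 8 = 1, and the invariant factors of ∂_1 are all 1, so H_0 = Z.
  H_1: rank ker ∂_1 − rank ∂_2 = (27 − 8) − 18 = 1, and ∂_2 has invariant factor 2 > 1, so H_1 = Z ⊕ Z/2.
  H_2: rank ker ∂_2 − rank ∂_3 = (18 − 18) − 0 = 0, and there is no ∂_3, so H_2 = 0.

As a check, the Euler characteristic is 9 − 27 + 18 = 0, which agrees with 1 − 1 + 0 = 0.
(K is a triangulation of the Klein bottle.)

H_0 ≅ Z,  H_1 ≅ Z ⊕ Z/2,  H_2 = 0.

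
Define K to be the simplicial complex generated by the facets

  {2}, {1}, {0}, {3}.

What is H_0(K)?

Order the vertices as 0 < 1 < 2 < 3. Listing each simplex with vertices in this order, K has dimension 0 with simplices:

  0-simplices (4): [0], [1], [2], [3]

Hence C_0 ≅ Z^4.

From H_k ≅ ker(∂_k) / im(∂_{k+1}) we obtain:

  H_0: rank C_0 − rank ∂_1 = 4 − 0 = 4, and there is no ∂_1, so H_0 = Z^4.

H_0 ≅ Z^4.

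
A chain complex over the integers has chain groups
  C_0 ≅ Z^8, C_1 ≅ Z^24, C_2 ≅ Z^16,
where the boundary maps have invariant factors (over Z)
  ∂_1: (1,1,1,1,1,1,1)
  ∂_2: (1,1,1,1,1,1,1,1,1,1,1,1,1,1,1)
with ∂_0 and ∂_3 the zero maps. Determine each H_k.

H_0: b_0 = 8 − 0 − 7 = 1; torsion from ∂_1 factors > 1: none. So H_0 ≅ Z.
H_1: b_1 = 24 − 7 − 15 = 2; torsion from ∂_2 factors > 1: none. So H_1 ≅ Z^2.
H_2: b_2 = 16 − 15 − 0 = 1; torsion from ∂_3 factors > 1: none. So H_2 ≅ Z.

H_0 ≅ Z,  H_1 ≅ Z^2,  H_2 ≅ Z.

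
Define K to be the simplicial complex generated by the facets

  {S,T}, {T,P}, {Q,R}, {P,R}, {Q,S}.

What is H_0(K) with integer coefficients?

Fix the vertex order P < Q < R < S < T and write every simplex with vertices in increasing order. Then dim K = 1 and the simplices of K are:

  0-simplices (5): P, Q, R, S, T
  1-simplices (5): PR, PT, QR, QS, ST

Hence C_0 ≅ Z^5, C_1 ≅ Z^5.

The boundary map ∂_1: C_1 → C_0 sends each edge [p,q] (with p < q) to q − p. For instance
  ∂ST = T − S.
The 5×5 boundary matrix has rank 4 and Smith normal form diag(1,1,1,1).

Reading off H_k = ker ∂_k / im ∂_{k+1}:

  H_0: rank C_0 − rank ∂_1 = 5 − 4 = 1, and the invariant factors of ∂_1 are all 1, so H_0 = Z.

H_0 = Z.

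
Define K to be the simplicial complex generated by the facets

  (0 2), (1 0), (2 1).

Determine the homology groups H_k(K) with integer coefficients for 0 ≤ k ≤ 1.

H_0 ≅ Z,  H_1 ≅ Z.

Order the vertices as 0 < 1 < 2. Listing each simplex with vertices in this order, K has dimension 1 with simplices:

  0-simplices (3): [0], [1], [2]
  1-simplices (3): [0,1], [0,2], [1,2]

so the chain groups are C_0 ≅ Z^3, C_1 ≅ Z^3.

Boundary ∂_1: C_1 → C_0 maps an edge to its endpoints' difference, ∂[p,q] = q − p.
The 3×3 boundary matrix has rank 2 and Smith normal form diag(1,1).

Computing H_k = (kernel of ∂_k) / (image of ∂_{k+1}):

  H_0: rank C_0 − rank ∂_1 = 3 − 2 = 1, and the invariant factors of ∂_1 are all 1, so H_0 = Z.
  H_1: rank ker ∂_1 − rank ∂_2 = (3 − 2) − 0 = 1, and there is no ∂_2, so H_1 = Z.

As a check, the Euler characteristic is 3 − 3 = 0, which agrees with 1 − 1 = 0.
(K is a triangulation of the circle S^1.)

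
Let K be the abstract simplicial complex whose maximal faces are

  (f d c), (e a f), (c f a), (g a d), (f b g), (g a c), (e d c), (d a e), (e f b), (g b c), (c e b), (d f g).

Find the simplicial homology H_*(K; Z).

H_0 ≅ Z,  H_1 ≅ Z/2Z,  H_2 = 0.

Fix the vertex order a < b < c < d < e < f < g and write every simplex with vertices in increasing order. Then dim K = 2 and the simplices of K are:

  0-simplices (7): a, b, c, d, e, f, g
  1-simplices (18): ac, ad, ae, af, ag, bc, be, bf, bg, cd, ce, cf, cg, de, df, dg, ef, fg
  2-simplices (12): acf, acg, ade, adg, aef, bce, bcg, bef, bfg, cde, cdf, dfg

Hence C_0 ≅ Z^7, C_1 ≅ Z^18, C_2 ≅ Z^12.

Boundary ∂_1: C_1 → C_0 sends each edge [p,q] (with p < q) to q − p. For instance
  ∂be = e − b.
This gives a 7×18 integer matrix of rank 6; reducing to Smith normal form yields diagonal entries (1,1,1,1,1,1).

Boundary ∂_2: C_2 → C_1 sends each 2-simplex [p,q,r] to [q,r] − [p,r] + [p,q]. For instance
  ∂cdf = df − cf + cd,
  ∂adg = dg − ag + ad.
The 18×12 boundary matrix has rank 12 and Smith normal form diag(1,1,1,1,1,1,1,1,1,1,1,2).

From H_k ≅ ker(∂_k) / im(∂_{k+1}) we obtain:

  H_0: rank C_0 − rank ∂_1 = 7 − 6 = 1, and the invariant factors of ∂_1 are all 1, so H_0 ≅ Z.
  H_1: rank ker ∂_1 − rank ∂_2 = (18 − 6) − 12 = 0, and ∂_2 has invariant factor 2 > 1, so H_1 ≅ Z/2Z.
  H_2: rank ker ∂_2 − rank ∂_3 = (12 − 12) − 0 = 0, and there is no ∂_3, so H_2 ≅ 0.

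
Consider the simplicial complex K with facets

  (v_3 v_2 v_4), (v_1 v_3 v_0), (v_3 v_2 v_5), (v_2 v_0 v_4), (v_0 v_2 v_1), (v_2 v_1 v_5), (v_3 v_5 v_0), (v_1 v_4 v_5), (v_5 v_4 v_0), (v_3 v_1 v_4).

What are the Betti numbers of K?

Take the total order v_0 < v_1 < v_2 < v_3 < v_4 < v_5 on the vertex set. Then K (dimension 2) consists of the simplices:

  0-simplices (6): [v_0], [v_1], [v_2], [v_3], [v_4], [v_5]
  1-simplices (15): (15 of them)
  2-simplices (10): [v_0,v_1,v_2], [v_0,v_1,v_3], [v_0,v_2,v_4], [v_0,v_3,v_5], [v_0,v_4,v_5], [v_1,v_2,v_5], [v_1,v_3,v_4], [v_1,v_4,v_5], [v_2,v_3,v_4], [v_2,v_3,v_5]

so the chain groups are C_0 ≅ Z^6, C_1 ≅ Z^15, C_2 ≅ Z^10.

∂_1: C_1 → C_0 sends each edge [p,q] (with p < q) to q − p. For instance
  ∂[v_2,v_5] = [v_5] − [v_2].
This gives a 6×15 integer matrix of rank 5; reducing to Smith normal form yields diagonal entries (1,1,1,1,1).

∂_2: C_2 → C_1 acts by ∂[p,q,r] = [q,r] − [p,r] + [p,q]. For instance
  ∂[v_0,v_1,v_2] = [v_1,v_2] − [v_0,v_2] + [v_0,v_1],
  ∂[v_0,v_2,v_4] = [v_2,v_4] − [v_0,v_4] + [v_0,v_2].
This gives a 15×10 integer matrix of rank 10; reducing to Smith normal form yields diagonal entries (1,1,1,1,1,1,1,1,1,2).

From H_k ≅ ker(∂_k) / im(∂_{k+1}) we obtain:

  H_0: rank C_0 − rank ∂_1 = 6 − 5 = 1, and the invariant factors of ∂_1 are all 1, so H_0 = Z.
  H_1: rank ker ∂_1 − rank ∂_2 = (15 − 5) − 10 = 0, and ∂_2 has invariant factor 2 > 1, so H_1 = Z/2Z.
  H_2: rank ker ∂_2 − rank ∂_3 = (10 − 10) − 0 = 0, and there is no ∂_3, so H_2 = 0.

Hence the Betti numbers are b_0 = 1, b_1 = 0, b_2 = 0.

b_0 = 1, b_1 = 0, b_2 = 0.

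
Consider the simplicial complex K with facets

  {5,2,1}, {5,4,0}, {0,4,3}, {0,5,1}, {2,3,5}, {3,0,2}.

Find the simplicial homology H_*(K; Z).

H_0 ≅ Z,  H_1 ≅ Z,  H_2 = 0.

Order the vertices as 0 < 1 < 2 < 3 < 4 < 5. Listing each simplex with vertices in this order, K has dimension 2 with simplices:

  0-simplices (6): [0], [1], [2], [3], [4], [5]
  1-simplices (12): [0,1], [0,2], [0,3], [0,4], [0,5], [1,2], [1,5], [2,3], [2,5], [3,4], [3,5], [4,5]
  2-simplices (6): [0,1,5], [0,2,3], [0,3,4], [0,4,5], [1,2,5], [2,3,5]

Hence C_0 ≅ Z^6, C_1 ≅ Z^12, C_2 ≅ Z^6.

The boundary map ∂_1: C_1 → C_0 is given by ∂[p,q] = [q] − [p].
The resulting 6×12 matrix has rank 5, and its Smith normal form has invariant factors (1,1,1,1,1).

∂_2: C_2 → C_1 acts by ∂[p,q,r] = [q,r] − [p,r] + [p,q]. For instance
  ∂[1,2,5] = [2,5] − [1,5] + [1,2],
  ∂[0,1,5] = [1,5] − [0,5] + [0,1].
This gives a 12×6 integer matrix of rank 6; reducing to Smith normal form yields diagonal entries (1,1,1,1,1,1).

Computing H_k = (kernel of ∂_k) / (image of ∂_{k+1}):

  H_0: rank C_0 − rank ∂_1 = 6 − 5 = 1, and the invariant factors of ∂_1 are all 1, so H_0 ≅ Z.
  H_1: rank ker ∂_1 − rank ∂_2 = (12 − 5) − 6 = 1, and the invariant factors of ∂_2 are all 1, so H_1 ≅ Z.
  H_2: rank ker ∂_2 − rank ∂_3 = (6 − 6) − 0 = 0, and there is no ∂_3, so H_2 ≅ 0.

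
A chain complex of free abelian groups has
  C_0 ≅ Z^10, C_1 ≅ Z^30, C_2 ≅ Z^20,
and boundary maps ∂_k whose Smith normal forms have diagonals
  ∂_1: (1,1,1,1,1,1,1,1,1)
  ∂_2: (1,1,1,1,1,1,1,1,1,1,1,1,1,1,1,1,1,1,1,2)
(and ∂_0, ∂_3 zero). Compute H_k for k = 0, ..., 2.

H_0: b_0 = 10 − 0 − 9 = 1; torsion from ∂_1 factors > 1: none. So H_0 = Z.
H_1: b_1 = 30 − 9 − 20 = 1; torsion from ∂_2 factors > 1: [2]. So H_1 = Z ⊕ Z/2Z.
H_2: b_2 = 20 − 20 − 0 = 0; torsion from ∂_3 factors > 1: none. So H_2 = 0.

H_0 = Z,  H_1 = Z ⊕ Z/2Z,  H_2 = 0.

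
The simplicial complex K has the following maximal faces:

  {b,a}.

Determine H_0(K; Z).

H_0 ≅ Z.

Fix the vertex order a < b and write every simplex with vertices in increasing order. Then dim K = 1 and the simplices of K are:

  0-simplices (2): a, b
  1-simplices (1): ab

Hence C_0 ≅ Z^2, C_1 ≅ Z^1.

The boundary map ∂_1: C_1 → C_0 maps an edge to its endpoints' difference, ∂[p,q] = q − p.
The resulting 2×1 matrix has rank 1, and its Smith normal form has invariant factors (1).

Now H_k = ker ∂_k / im ∂_{k+1}, so:

  H_0: rank C_0 − rank ∂_1 = 2 − 1 = 1, and the invariant factors of ∂_1 are all 1, so H_0 = Z.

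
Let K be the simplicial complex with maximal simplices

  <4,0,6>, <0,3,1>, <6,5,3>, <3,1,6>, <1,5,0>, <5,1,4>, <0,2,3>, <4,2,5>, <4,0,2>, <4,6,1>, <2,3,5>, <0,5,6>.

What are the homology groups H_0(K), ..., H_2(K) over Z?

Take the total order 0 < 1 < 2 < 3 < 4 < 5 < 6 on the vertex set. Then K (dimension 2) consists of the simplices:

  0-simplices (7): [0], [1], [2], [3], [4], [5], [6]
  1-simplices (18): [0,1], [0,2], [0,3], [0,4], [0,5], [0,6], [1,3], [1,4], [1,5], [1,6], [2,3], [2,4], [2,5], [3,5], [3,6], [4,5], [4,6], [5,6]
  2-simplices (12): [0,1,3], [0,1,5], [0,2,3], [0,2,4], [0,4,6], [0,5,6], [1,3,6], [1,4,5], [1,4,6], [2,3,5], [2,4,5], [3,5,6]

giving chain groups C_0 ≅ Z^7, C_1 ≅ Z^18, C_2 ≅ Z^12.

The boundary map ∂_1: C_1 → C_0 is given by ∂[p,q] = [q] − [p]. For instance
  ∂[2,4] = [4] − [2].
As a 7×18 matrix over Z this has rank 6, with invariant factors (1,1,1,1,1,1).

Boundary ∂_2: C_2 → C_1 acts by ∂[p,q,r] = [q,r] − [p,r] + [p,q]. For instance
  ∂[0,2,4] = [2,4] − [0,4] + [0,2],
  ∂[1,3,6] = [3,6] − [1,6] + [1,3].
The resulting 18×12 matrix has rank 12, and its Smith normal form has invariant factors (1,1,1,1,1,1,1,1,1,1,1,2).

Computing H_k = (kernel of ∂_k) / (image of ∂_{k+1}):

  H_0: rank C_0 − rank ∂_1 = 7 − 6 = 1, and the invariant factors of ∂_1 are all 1, so H_0 ≅ Z.
  H_1: rank ker ∂_1 − rank ∂_2 = (18 − 6) − 12 = 0, and ∂_2 has invariant factor 2 > 1, so H_1 ≅ Z_2.
  H_2: rank ker ∂_2 − rank ∂_3 = (12 − 12) − 0 = 0, and there is no ∂_3, so H_2 ≅ 0.

H_0 = Z,  H_1 = Z_2,  H_2 = 0.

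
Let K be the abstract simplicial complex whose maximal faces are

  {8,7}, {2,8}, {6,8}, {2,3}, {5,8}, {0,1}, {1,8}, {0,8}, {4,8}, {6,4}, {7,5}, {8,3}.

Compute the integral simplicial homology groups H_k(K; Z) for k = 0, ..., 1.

H_0 ≅ Z,  H_1 ≅ Z^4.

Order the vertices as 0 < 1 < 2 < 3 < 4 < 5 < 6 < 7 < 8. Listing each simplex with vertices in this order, K has dimension 1 with simplices:

  0-simplices (9): [0], [1], [2], [3], [4], [5], [6], [7], [8]
  1-simplices (12): [0,1], [0,8], [1,8], [2,3], [2,8], [3,8], [4,6], [4,8], [5,7], [5,8], [6,8], [7,8]

giving chain groups C_0 ≅ Z^9, C_1 ≅ Z^12.

The boundary map ∂_1: C_1 → C_0 is given by ∂[p,q] = [q] − [p]. For instance
  ∂[5,8] = [8] − [5].
This gives a 9×12 integer matrix of rank 8; reducing to Smith normal form yields diagonal entries (1,1,1,1,1,1,1,1).

Now H_k = ker ∂_k / im ∂_{k+1}, so:

  H_0: rank C_0 − rank ∂_1 = 9 − 8 = 1, and the invariant factors of ∂_1 are all 1, so H_0 = Z.
  H_1: rank ker ∂_1 − rank ∂_2 = (12 − 8) − 0 = 4, and there is no ∂_2, so H_1 = Z^4.

(K is a triangulation of a wedge of 4 circles.)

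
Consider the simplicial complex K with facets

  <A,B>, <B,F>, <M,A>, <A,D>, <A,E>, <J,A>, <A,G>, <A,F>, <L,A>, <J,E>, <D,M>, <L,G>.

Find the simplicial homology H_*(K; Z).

H_0 ≅ Z,  H_1 ≅ Z^4.

Take the total order A < B < D < E < F < G < J < L < M on the vertex set. Then K (dimension 1) consists of the simplices:

  0-simplices (9): A, B, D, E, F, G, J, L, M
  1-simplices (12): AB, AD, AE, AF, AG, AJ, AL, AM, BF, DM, EJ, GL

giving chain groups C_0 ≅ Z^9, C_1 ≅ Z^12.

Boundary ∂_1: C_1 → C_0 maps an edge to its endpoints' difference, ∂[p,q] = q − p. For instance
  ∂AM = M − A.
The resulting 9×12 matrix has rank 8, and its Smith normal form has invariant factors (1,1,1,1,1,1,1,1).

Now H_k = ker ∂_k / im ∂_{k+1}, so:

  H_0: rank C_0 − rank ∂_1 = 9 − 8 = 1, and the invariant factors of ∂_1 are all 1, so H_0 = Z.
  H_1: rank ker ∂_1 − rank ∂_2 = (12 − 8) − 0 = 4, and there is no ∂_2, so H_1 = Z^4.

(K is a triangulation of a wedge of 4 circles.)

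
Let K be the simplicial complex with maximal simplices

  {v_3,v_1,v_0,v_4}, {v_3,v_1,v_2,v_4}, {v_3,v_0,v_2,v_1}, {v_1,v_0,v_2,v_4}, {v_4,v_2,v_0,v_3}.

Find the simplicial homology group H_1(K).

Fix the vertex order v_0 < v_1 < v_2 < v_3 < v_4 and write every simplex with vertices in increasing order. Then dim K = 3 and the simplices of K are:

  0-simplices (5): [v_0], [v_1], [v_2], [v_3], [v_4]
  1-simplices (10): [v_0,v_1], [v_0,v_2], [v_0,v_3], [v_0,v_4], [v_1,v_2], [v_1,v_3], [v_1,v_4], [v_2,v_3], [v_2,v_4], [v_3,v_4]
  2-simplices (10): [v_0,v_1,v_2], [v_0,v_1,v_3], [v_0,v_1,v_4], [v_0,v_2,v_3], [v_0,v_2,v_4], [v_0,v_3,v_4], [v_1,v_2,v_3], [v_1,v_2,v_4], [v_1,v_3,v_4], [v_2,v_3,v_4]
  3-simplices (5): [v_0,v_1,v_2,v_3], [v_0,v_1,v_2,v_4], [v_0,v_1,v_3,v_4], [v_0,v_2,v_3,v_4], [v_1,v_2,v_3,v_4]

giving chain groups C_0 ≅ Z^5, C_1 ≅ Z^10, C_2 ≅ Z^10, C_3 ≅ Z^5.

∂_1: C_1 → C_0 sends each edge [p,q] (with p < q) to q − p. For instance
  ∂[v_0,v_4] = [v_4] − [v_0].
The 5×10 boundary matrix has rank 4 and Smith normal form diag(1,1,1,1).

The boundary map ∂_2: C_2 → C_1 sends each 2-simplex [p,q,r] to [q,r] − [p,r] + [p,q]. For instance
  ∂[v_0,v_1,v_3] = [v_1,v_3] − [v_0,v_3] + [v_0,v_1],
  ∂[v_0,v_1,v_4] = [v_1,v_4] − [v_0,v_4] + [v_0,v_1].
This gives a 10×10 integer matrix of rank 6; reducing to Smith normal form yields diagonal entries (1,1,1,1,1,1).

Boundary ∂_3: C_3 → C_2 sends each 3-simplex σ to the alternating sum Σ_i (−1)^i (σ with its i-th vertex removed). For instance
  ∂[v_1,v_2,v_3,v_4] = [v_2,v_3,v_4] − [v_1,v_3,v_4] + [v_1,v_2,v_4] − [v_1,v_2,v_3],
  ∂[v_0,v_1,v_2,v_4] = [v_1,v_2,v_4] − [v_0,v_2,v_4] + [v_0,v_1,v_4] − [v_0,v_1,v_2].
The 10×5 boundary matrix has rank 4 and Smith normal form diag(1,1,1,1).

Now H_k = ker ∂_k / im ∂_{k+1}, so:

  H_1: rank ker ∂_1 − rank ∂_2 = (10 − 4) − 6 = 0, and the invariant factors of ∂_2 are all 1, so H_1 = 0.

(K is a triangulation of the 3-sphere S^3.)

H_1 ≅ 0.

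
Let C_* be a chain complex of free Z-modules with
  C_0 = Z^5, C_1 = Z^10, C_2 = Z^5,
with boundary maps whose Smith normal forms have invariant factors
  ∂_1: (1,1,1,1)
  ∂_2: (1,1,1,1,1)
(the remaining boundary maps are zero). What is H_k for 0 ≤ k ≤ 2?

H_0: b_0 = 5 − 0 − 4 = 1; torsion from ∂_1 factors > 1: none. So H_0 ≅ Z.
H_1: b_1 = 10 − 4 − 5 = 1; torsion from ∂_2 factors > 1: none. So H_1 ≅ Z.
H_2: b_2 = 5 − 5 − 0 = 0; torsion from ∂_3 factors > 1: none. So H_2 ≅ 0.

H_0 ≅ Z,  H_1 ≅ Z,  H_2 = 0.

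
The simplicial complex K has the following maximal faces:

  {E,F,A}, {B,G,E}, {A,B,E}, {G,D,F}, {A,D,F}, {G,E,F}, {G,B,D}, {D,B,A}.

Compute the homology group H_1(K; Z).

H_1 = 0.

We work with the vertex ordering A < B < D < E < F < G. The simplices of K, each written with vertices in increasing order, are:

  0-simplices (6): A, B, D, E, F, G
  1-simplices (12): AB, AD, AE, AF, BD, BE, BG, DF, DG, EF, EG, FG
  2-simplices (8): ABD, ABE, ADF, AEF, BDG, BEG, DFG, EFG

so the chain groups are C_0 ≅ Z^6, C_1 ≅ Z^12, C_2 ≅ Z^8.

∂_1: C_1 → C_0 sends each edge [p,q] (with p < q) to q − p. For instance
  ∂AE = E − A.
As a 6×12 matrix over Z this has rank 5, with invariant factors (1,1,1,1,1).

Boundary ∂_2: C_2 → C_1 maps a triangle to the signed sum of its edges. For instance
  ∂AEF = EF − AF + AE,
  ∂ABE = BE − AE + AB.
As a 12×8 matrix over Z this has rank 7, with invariant factors (1,1,1,1,1,1,1).

Now H_k = ker ∂_k / im ∂_{k+1}, so:

  H_1: rank ker ∂_1 − rank ∂_2 = (12 − 5) − 7 = 0, and the invariant factors of ∂_2 are all 1, so H_1 = 0.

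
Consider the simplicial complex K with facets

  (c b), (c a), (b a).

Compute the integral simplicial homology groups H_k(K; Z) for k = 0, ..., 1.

H_0 ≅ Z,  H_1 ≅ Z.

K has 3 vertices, 3 edges.
rank ∂_0 = 0, rank ∂_1 = 2 ⇒ b_0 = 3 − 0 − 2 = 1; all invariant factors of ∂_1 are 1 so no torsion. So H_0 ≅ Z.
rank ∂_1 = 2, rank ∂_2 = 0 ⇒ b_1 = 3 − 2 − 0 = 1. So H_1 ≅ Z.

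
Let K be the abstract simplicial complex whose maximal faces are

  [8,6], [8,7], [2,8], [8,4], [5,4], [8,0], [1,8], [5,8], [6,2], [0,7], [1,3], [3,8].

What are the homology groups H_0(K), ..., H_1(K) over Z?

Fix the vertex order 0 < 1 < 2 < 3 < 4 < 5 < 6 < 7 < 8 and write every simplex with vertices in increasing order. Then dim K = 1 and the simplices of K are:

  0-simplices (9): [0], [1], [2], [3], [4], [5], [6], [7], [8]
  1-simplices (12): [0,7], [0,8], [1,3], [1,8], [2,6], [2,8], [3,8], [4,5], [4,8], [5,8], [6,8], [7,8]

giving chain groups C_0 ≅ Z^9, C_1 ≅ Z^12.

The boundary map ∂_1: C_1 → C_0 maps an edge to its endpoints' difference, ∂[p,q] = q − p. For instance
  ∂[6,8] = [8] − [6].
As a 9×12 matrix over Z this has rank 8, with invariant factors (1,1,1,1,1,1,1,1).

From H_k ≅ ker(∂_k) / im(∂_{k+1}) we obtain:

  H_0: rank C_0 − rank ∂_1 = 9 − 8 = 1, and the invariant factors of ∂_1 are all 1, so H_0 = Z.
  H_1: rank ker ∂_1 − rank ∂_2 = (12 − 8) − 0 = 4, and there is no ∂_2, so H_1 = Z^4.

(K is a triangulation of a wedge of 4 circles.)

H_0 = Z,  H_1 = Z^4.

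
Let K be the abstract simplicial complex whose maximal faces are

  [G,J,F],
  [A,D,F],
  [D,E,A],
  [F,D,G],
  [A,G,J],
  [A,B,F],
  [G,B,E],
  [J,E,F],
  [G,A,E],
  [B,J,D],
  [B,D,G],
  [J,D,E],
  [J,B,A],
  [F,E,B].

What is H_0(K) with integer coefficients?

H_0 ≅ Z.

Take the total order A < B < D < E < F < G < J on the vertex set. Then K (dimension 2) consists of the simplices:

  0-simplices (7): A, B, D, E, F, G, J
  1-simplices (21): AB, AD, AE, AF, AG, AJ, BD, BE, BF, BG, BJ, DE, DF, DG, DJ, EF, EG, EJ, FG, FJ, GJ
  2-simplices (14): ABF, ABJ, ADE, ADF, AEG, AGJ, BDG, BDJ, BEF, BEG, DEJ, DFG, EFJ, FGJ

giving chain groups C_0 ≅ Z^7, C_1 ≅ Z^21, C_2 ≅ Z^14.

∂_1: C_1 → C_0 is given by ∂[p,q] = [q] − [p].
This gives a 7×21 integer matrix of rank 6; reducing to Smith normal form yields diagonal entries (1,1,1,1,1,1).

The boundary map ∂_2: C_2 → C_1 sends each 2-simplex [p,q,r] to [q,r] − [p,r] + [p,q]. For instance
  ∂BDJ = DJ − BJ + BD,
  ∂AEG = EG − AG + AE.
The 21×14 boundary matrix has rank 13 and Smith normal form diag(1,1,1,1,1,1,1,1,1,1,1,1,1).

Computing H_k = (kernel of ∂_k) / (image of ∂_{k+1}):

  H_0: rank C_0 − rank ∂_1 = 7 − 6 = 1, and the invariant factors of ∂_1 are all 1, so H_0 = Z.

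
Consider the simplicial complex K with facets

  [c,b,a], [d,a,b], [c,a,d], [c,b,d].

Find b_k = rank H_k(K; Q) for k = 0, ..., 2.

Order the vertices as a < b < c < d. Listing each simplex with vertices in this order, K has dimension 2 with simplices:

  0-simplices (4): a, b, c, d
  1-simplices (6): ab, ac, ad, bc, bd, cd
  2-simplices (4): abc, abd, acd, bcd

Hence C_0 ≅ Z^4, C_1 ≅ Z^6, C_2 ≅ Z^4.

The boundary map ∂_1: C_1 → C_0 sends each edge [p,q] (with p < q) to q − p. For instance
  ∂bc = c − b.
As a 4×6 matrix over Z this has rank 3, with invariant factors (1,1,1).

The boundary map ∂_2: C_2 → C_1 sends each 2-simplex [p,q,r] to [q,r] − [p,r] + [p,q]. For instance
  ∂acd = cd − ad + ac,
  ∂abd = bd − ad + ab.
This gives a 6×4 integer matrix of rank 3; reducing to Smith normal form yields diagonal entries (1,1,1).

Now H_k = ker ∂_k / im ∂_{k+1}, so:

  H_0: rank C_0 − rank ∂_1 = 4 − 3 = 1, and the invariant factors of ∂_1 are all 1, so H_0 = Z.
  H_1: rank ker ∂_1 − rank ∂_2 = (6 − 3) − 3 = 0, and the invariant factors of ∂_2 are all 1, so H_1 = 0.
  H_2: rank ker ∂_2 − rank ∂_3 = (4 − 3) − 0 = 1, and there is no ∂_3, so H_2 = Z.

Hence the Betti numbers are b_0 = 1, b_1 = 0, b_2 = 1.

b_0 = 1, b_1 = 0, b_2 = 1.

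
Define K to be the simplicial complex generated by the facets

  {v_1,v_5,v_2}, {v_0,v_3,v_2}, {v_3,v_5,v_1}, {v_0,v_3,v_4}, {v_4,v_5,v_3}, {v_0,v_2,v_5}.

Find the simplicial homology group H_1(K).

H_1 ≅ Z.

Fix the vertex order v_0 < v_1 < v_2 < v_3 < v_4 < v_5 and write every simplex with vertices in increasing order. Then dim K = 2 and the simplices of K are:

  0-simplices (6): [v_0], [v_1], [v_2], [v_3], [v_4], [v_5]
  1-simplices (12): [v_0,v_2], [v_0,v_3], [v_0,v_4], [v_0,v_5], [v_1,v_2], [v_1,v_3], [v_1,v_5], [v_2,v_3], [v_2,v_5], [v_3,v_4], [v_3,v_5], [v_4,v_5]
  2-simplices (6): [v_0,v_2,v_3], [v_0,v_2,v_5], [v_0,v_3,v_4], [v_1,v_2,v_5], [v_1,v_3,v_5], [v_3,v_4,v_5]

so the chain groups are C_0 ≅ Z^6, C_1 ≅ Z^12, C_2 ≅ Z^6.

Boundary ∂_1: C_1 → C_0 is given by ∂[p,q] = [q] − [p]. For instance
  ∂[v_3,v_5] = [v_5] − [v_3].
This gives a 6×12 integer matrix of rank 5; reducing to Smith normal form yields diagonal entries (1,1,1,1,1).

The boundary map ∂_2: C_2 → C_1 maps a triangle to the signed sum of its edges. For instance
  ∂[v_3,v_4,v_5] = [v_4,v_5] − [v_3,v_5] + [v_3,v_4],
  ∂[v_0,v_2,v_3] = [v_2,v_3] − [v_0,v_3] + [v_0,v_2].
This gives a 12×6 integer matrix of rank 6; reducing to Smith normal form yields diagonal entries (1,1,1,1,1,1).

Reading off H_k = ker ∂_k / im ∂_{k+1}:

  H_1: rank ker ∂_1 − rank ∂_2 = (12 − 5) − 6 = 1, and the invariant factors of ∂_2 are all 1, so H_1 = Z.

(K is a triangulation of the cylinder S^1 x I.)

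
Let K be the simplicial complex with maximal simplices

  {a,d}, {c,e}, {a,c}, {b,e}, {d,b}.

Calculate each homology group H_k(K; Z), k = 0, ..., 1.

H_0 = Z,  H_1 = Z.

Take the total order a < b < c < d < e on the vertex set. Then K (dimension 1) consists of the simplices:

  0-simplices (5): a, b, c, d, e
  1-simplices (5): ac, ad, bd, be, ce

so the chain groups are C_0 ≅ Z^5, C_1 ≅ Z^5.

Boundary ∂_1: C_1 → C_0 maps an edge to its endpoints' difference, ∂[p,q] = q − p. For instance
  ∂ad = d − a.
The 5×5 boundary matrix has rank 4 and Smith normal form diag(1,1,1,1).

Computing H_k = (kernel of ∂_k) / (image of ∂_{k+1}):

  H_0: rank C_0 − rank ∂_1 = 5 − 4 = 1, and the invariant factors of ∂_1 are all 1, so H_0 ≅ Z.
  H_1: rank ker ∂_1 − rank ∂_2 = (5 − 4) − 0 = 1, and there is no ∂_2, so H_1 ≅ Z.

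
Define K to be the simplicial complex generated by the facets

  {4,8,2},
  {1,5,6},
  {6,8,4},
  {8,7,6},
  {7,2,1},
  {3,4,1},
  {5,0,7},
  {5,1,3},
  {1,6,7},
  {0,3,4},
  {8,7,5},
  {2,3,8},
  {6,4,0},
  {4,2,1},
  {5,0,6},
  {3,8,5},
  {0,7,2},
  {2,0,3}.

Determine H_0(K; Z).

H_0 = Z.

Fix the vertex order 0 < 1 < 2 < 3 < 4 < 5 < 6 < 7 < 8 and write every simplex with vertices in increasing order. Then dim K = 2 and the simplices of K are:

  0-simplices (9): [0], [1], [2], [3], [4], [5], [6], [7], [8]
  1-simplices (27): (27 of them)
  2-simplices (18): [0,2,3], [0,2,7], [0,3,4], [0,4,6], [0,5,6], [0,5,7], [1,2,4], [1,2,7], [1,3,4], [1,3,5], [1,5,6], [1,6,7], [2,3,8], [2,4,8], [3,5,8], [4,6,8], [5,7,8], [6,7,8]

so the chain groups are C_0 ≅ Z^9, C_1 ≅ Z^27, C_2 ≅ Z^18.

Boundary ∂_1: C_1 → C_0 sends each edge [p,q] (with p < q) to q − p. For instance
  ∂[0,2] = [2] − [0].
The 9×27 boundary matrix has rank 8 and Smith normal form diag(1,1,1,1,1,1,1,1).

∂_2: C_2 → C_1 maps a triangle to the signed sum of its edges. For instance
  ∂[5,7,8] = [7,8] − [5,8] + [5,7],
  ∂[0,2,3] = [2,3] − [0,3] + [0,2].
The 27×18 boundary matrix has rank 18 and Smith normal form diag(1,1,1,1,1,1,1,1,1,1,1,1,1,1,1,1,1,2).

Reading off H_k = ker ∂_k / im ∂_{k+1}:

  H_0: rank C_0 − rank ∂_1 = 9 − 8 = 1, and the invariant factors of ∂_1 are all 1, so H_0 = Z.

(K is a triangulation of the Klein bottle.)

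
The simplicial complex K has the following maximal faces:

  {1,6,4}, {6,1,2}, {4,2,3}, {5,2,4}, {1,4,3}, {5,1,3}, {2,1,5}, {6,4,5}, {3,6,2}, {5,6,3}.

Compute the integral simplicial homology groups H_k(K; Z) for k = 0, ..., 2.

Order the vertices as 1 < 2 < 3 < 4 < 5 < 6. Listing each simplex with vertices in this order, K has dimension 2 with simplices:

  0-simplices (6): [1], [2], [3], [4], [5], [6]
  1-simplices (15): [1,2], [1,3], [1,4], [1,5], [1,6], [2,3], [2,4], [2,5], [2,6], [3,4], [3,5], [3,6], [4,5], [4,6], [5,6]
  2-simplices (10): [1,2,5], [1,2,6], [1,3,4], [1,3,5], [1,4,6], [2,3,4], [2,3,6], [2,4,5], [3,5,6], [4,5,6]

so the chain groups are C_0 ≅ Z^6, C_1 ≅ Z^15, C_2 ≅ Z^10.

∂_1: C_1 → C_0 sends each edge [p,q] (with p < q) to q − p. For instance
  ∂[2,6] = [6] − [2].
As a 6×15 matrix over Z this has rank 5, with invariant factors (1,1,1,1,1).

Boundary ∂_2: C_2 → C_1 acts by ∂[p,q,r] = [q,r] − [p,r] + [p,q]. For instance
  ∂[1,4,6] = [4,6] − [1,6] + [1,4],
  ∂[1,2,5] = [2,5] − [1,5] + [1,2].
The resulting 15×10 matrix has rank 10, and its Smith normal form has invariant factors (1,1,1,1,1,1,1,1,1,2).

Computing H_k = (kernel of ∂_k) / (image of ∂_{k+1}):

  H_0: rank C_0 − rank ∂_1 = 6 − 5 = 1, and the invariant factors of ∂_1 are all 1, so H_0 ≅ Z.
  H_1: rank ker ∂_1 − rank ∂_2 = (15 − 5) − 10 = 0, and ∂_2 has invariant factor 2 > 1, so H_1 ≅ Z/2.
  H_2: rank ker ∂_2 − rank ∂_3 = (10 − 10) − 0 = 0, and there is no ∂_3, so H_2 ≅ 0.

As a check, the Euler characteristic is 6 − 15 + 10 = 1, which agrees with 1 − 0 + 0 = 1.
(K is a triangulation of the real projective plane RP^2.)

H_0 ≅ Z,  H_1 ≅ Z/2,  H_2 = 0.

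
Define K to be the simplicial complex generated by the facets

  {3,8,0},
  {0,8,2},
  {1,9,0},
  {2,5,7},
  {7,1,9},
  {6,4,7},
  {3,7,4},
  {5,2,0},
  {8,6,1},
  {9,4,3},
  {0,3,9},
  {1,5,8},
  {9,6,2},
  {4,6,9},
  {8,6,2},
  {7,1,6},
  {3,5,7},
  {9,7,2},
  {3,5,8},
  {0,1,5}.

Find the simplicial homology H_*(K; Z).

H_0 ≅ Z,  H_1 ≅ Z ⊕ Z/2,  H_2 = 0.

Take the total order 0 < 1 < 2 < 3 < 4 < 5 < 6 < 7 < 8 < 9 on the vertex set. Then K (dimension 2) consists of the simplices:

  0-simplices (10): [0], [1], [2], [3], [4], [5], [6], [7], [8], [9]
  1-simplices (30): (30 of them)
  2-simplices (20): (20 of them)

so the chain groups are C_0 ≅ Z^10, C_1 ≅ Z^30, C_2 ≅ Z^20.

The boundary map ∂_1: C_1 → C_0 maps an edge to its endpoints' difference, ∂[p,q] = q − p. For instance
  ∂[7,9] = [9] − [7].
The resulting 10×30 matrix has rank 9, and its Smith normal form has invariant factors (1,1,1,1,1,1,1,1,1).

The boundary map ∂_2: C_2 → C_1 maps a triangle to the signed sum of its edges. For instance
  ∂[0,1,5] = [1,5] − [0,5] + [0,1],
  ∂[0,3,9] = [3,9] − [0,9] + [0,3].
The resulting 30×20 matrix has rank 20, and its Smith normal form has invariant factors (1,1,1,1,1,1,1,1,1,1,1,1,1,1,1,1,1,1,1,2).

Computing H_k = (kernel of ∂_k) / (image of ∂_{k+1}):

  H_0: rank C_0 − rank ∂_1 = 10 − 9 = 1, and the invariant factors of ∂_1 are all 1, so H_0 = Z.
  H_1: rank ker ∂_1 − rank ∂_2 = (30 − 9) − 20 = 1, and ∂_2 has invariant factor 2 > 1, so H_1 = Z ⊕ Z/2.
  H_2: rank ker ∂_2 − rank ∂_3 = (20 − 20) − 0 = 0, and there is no ∂_3, so H_2 = 0.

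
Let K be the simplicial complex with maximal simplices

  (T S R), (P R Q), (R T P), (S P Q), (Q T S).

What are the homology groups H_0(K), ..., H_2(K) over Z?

Fix the vertex order P < Q < R < S < T and write every simplex with vertices in increasing order. Then dim K = 2 and the simplices of K are:

  0-simplices (5): P, Q, R, S, T
  1-simplices (10): PQ, PR, PS, PT, QR, QS, QT, RS, RT, ST
  2-simplices (5): PQR, PQS, PRT, QST, RST

Hence C_0 ≅ Z^5, C_1 ≅ Z^10, C_2 ≅ Z^5.

∂_1: C_1 → C_0 sends each edge [p,q] (with p < q) to q − p. For instance
  ∂PR = R − P.
The resulting 5×10 matrix has rank 4, and its Smith normal form has invariant factors (1,1,1,1).

∂_2: C_2 → C_1 sends each 2-simplex [p,q,r] to [q,r] − [p,r] + [p,q]. For instance
  ∂RST = ST − RT + RS,
  ∂PRT = RT − PT + PR.
This gives a 10×5 integer matrix of rank 5; reducing to Smith normal form yields diagonal entries (1,1,1,1,1).

Reading off H_k = ker ∂_k / im ∂_{k+1}:

  H_0: rank C_0 − rank ∂_1 = 5 − 4 = 1, and the invariant factors of ∂_1 are all 1, so H_0 ≅ Z.
  H_1: rank ker ∂_1 − rank ∂_2 = (10 − 4) − 5 = 1, and the invariant factors of ∂_2 are all 1, so H_1 ≅ Z.
  H_2: rank ker ∂_2 − rank ∂_3 = (5 − 5) − 0 = 0, and there is no ∂_3, so H_2 ≅ 0.

H_0 ≅ Z,  H_1 ≅ Z,  H_2 = 0.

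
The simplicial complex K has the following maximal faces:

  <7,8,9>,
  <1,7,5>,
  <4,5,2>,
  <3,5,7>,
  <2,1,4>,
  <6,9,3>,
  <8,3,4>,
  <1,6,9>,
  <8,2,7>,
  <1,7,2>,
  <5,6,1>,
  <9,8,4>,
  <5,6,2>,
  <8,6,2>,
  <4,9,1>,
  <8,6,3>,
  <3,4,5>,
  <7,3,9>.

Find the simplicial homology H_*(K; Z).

Order the vertices as 1 < 2 < 3 < 4 < 5 < 6 < 7 < 8 < 9. Listing each simplex with vertices in this order, K has dimension 2 with simplices:

  0-simplices (9): [1], [2], [3], [4], [5], [6], [7], [8], [9]
  1-simplices (27): (27 of them)
  2-simplices (18): [1,2,4], [1,2,7], [1,4,9], [1,5,6], [1,5,7], [1,6,9], [2,4,5], [2,5,6], [2,6,8], [2,7,8], [3,4,5], [3,4,8], [3,5,7], [3,6,8], [3,6,9], [3,7,9], [4,8,9], [7,8,9]

giving chain groups C_0 ≅ Z^9, C_1 ≅ Z^27, C_2 ≅ Z^18.

The boundary map ∂_1: C_1 → C_0 sends each edge [p,q] (with p < q) to q − p. For instance
  ∂[3,6] = [6] − [3].
As a 9×27 matrix over Z this has rank 8, with invariant factors (1,1,1,1,1,1,1,1).

The boundary map ∂_2: C_2 → C_1 maps a triangle to the signed sum of its edges. For instance
  ∂[7,8,9] = [8,9] − [7,9] + [7,8],
  ∂[1,2,7] = [2,7] − [1,7] + [1,2].
This gives a 27×18 integer matrix of rank 18; reducing to Smith normal form yields diagonal entries (1,1,1,1,1,1,1,1,1,1,1,1,1,1,1,1,1,2).

Computing H_k = (kernel of ∂_k) / (image of ∂_{k+1}):

  H_0: rank C_0 − rank ∂_1 = 9 − 8 = 1, and the invariant factors of ∂_1 are all 1, so H_0 = Z.
  H_1: rank ker ∂_1 − rank ∂_2 = (27 − 8) − 18 = 1, and ∂_2 has invariant factor 2 > 1, so H_1 = Z ⊕ Z_2.
  H_2: rank ker ∂_2 − rank ∂_3 = (18 − 18) − 0 = 0, and there is no ∂_3, so H_2 = 0.

H_0 ≅ Z,  H_1 ≅ Z ⊕ Z_2,  H_2 = 0.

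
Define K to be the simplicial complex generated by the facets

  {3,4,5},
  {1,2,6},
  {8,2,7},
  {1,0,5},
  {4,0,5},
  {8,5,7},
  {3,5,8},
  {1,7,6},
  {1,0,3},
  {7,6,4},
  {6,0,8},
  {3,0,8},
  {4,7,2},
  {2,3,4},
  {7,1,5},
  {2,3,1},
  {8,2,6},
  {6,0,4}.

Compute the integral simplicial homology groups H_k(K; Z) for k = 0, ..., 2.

H_0 ≅ Z,  H_1 ≅ Z ⊕ Z/2,  H_2 = 0.

Fix the vertex order 0 < 1 < 2 < 3 < 4 < 5 < 6 < 7 < 8 and write every simplex with vertices in increasing order. Then dim K = 2 and the simplices of K are:

  0-simplices (9): [0], [1], [2], [3], [4], [5], [6], [7], [8]
  1-simplices (27): (27 of them)
  2-simplices (18): [0,1,3], [0,1,5], [0,3,8], [0,4,5], [0,4,6], [0,6,8], [1,2,3], [1,2,6], [1,5,7], [1,6,7], [2,3,4], [2,4,7], [2,6,8], [2,7,8], [3,4,5], [3,5,8], [4,6,7], [5,7,8]

giving chain groups C_0 ≅ Z^9, C_1 ≅ Z^27, C_2 ≅ Z^18.

The boundary map ∂_1: C_1 → C_0 maps an edge to its endpoints' difference, ∂[p,q] = q − p. For instance
  ∂[4,6] = [6] − [4].
As a 9×27 matrix over Z this has rank 8, with invariant factors (1,1,1,1,1,1,1,1).

Boundary ∂_2: C_2 → C_1 acts by ∂[p,q,r] = [q,r] − [p,r] + [p,q]. For instance
  ∂[1,6,7] = [6,7] − [1,7] + [1,6],
  ∂[2,6,8] = [6,8] − [2,8] + [2,6].
The 27×18 boundary matrix has rank 18 and Smith normal form diag(1,1,1,1,1,1,1,1,1,1,1,1,1,1,1,1,1,2).

Reading off H_k = ker ∂_k / im ∂_{k+1}:

  H_0: rank C_0 − rank ∂_1 = 9 − 8 = 1, and the invariant factors of ∂_1 are all 1, so H_0 ≅ Z.
  H_1: rank ker ∂_1 − rank ∂_2 = (27 − 8) − 18 = 1, and ∂_2 has invariant factor 2 > 1, so H_1 ≅ Z ⊕ Z/2.
  H_2: rank ker ∂_2 − rank ∂_3 = (18 − 18) − 0 = 0, and there is no ∂_3, so H_2 ≅ 0.

As a check, the Euler characteristic is 9 − 27 + 18 = 0, which agrees with 1 − 1 + 0 = 0.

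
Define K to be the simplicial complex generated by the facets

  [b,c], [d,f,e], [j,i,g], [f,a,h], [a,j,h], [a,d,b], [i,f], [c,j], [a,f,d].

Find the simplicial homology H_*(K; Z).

H_0 ≅ Z,  H_1 ≅ Z^2,  H_2 = 0.

K has 10 vertices, 17 edges, 6 triangles.
rank ∂_0 = 0, rank ∂_1 = 9 ⇒ b_0 = 10 − 0 − 9 = 1; all invariant factors of ∂_1 are 1 so no torsion. So H_0 ≅ Z.
rank ∂_1 = 9, rank ∂_2 = 6 ⇒ b_1 = 17 − 9 − 6 = 2; all invariant factors of ∂_2 are 1 so no torsion. So H_1 ≅ Z^2.
rank ∂_2 = 6, rank ∂_3 = 0 ⇒ b_2 = 6 − 6 − 0 = 0. So H_2 ≅ 0.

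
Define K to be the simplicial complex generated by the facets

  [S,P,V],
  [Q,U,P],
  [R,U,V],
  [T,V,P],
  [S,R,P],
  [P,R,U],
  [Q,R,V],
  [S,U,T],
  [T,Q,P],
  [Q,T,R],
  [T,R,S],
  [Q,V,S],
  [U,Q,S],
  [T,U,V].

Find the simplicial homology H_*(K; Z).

Fix the vertex order P < Q < R < S < T < U < V and write every simplex with vertices in increasing order. Then dim K = 2 and the simplices of K are:

  0-simplices (7): P, Q, R, S, T, U, V
  1-simplices (21): PQ, PR, PS, PT, PU, PV, QR, QS, QT, QU, QV, RS, RT, RU, RV, ST, SU, SV, TU, TV, UV
  2-simplices (14): PQT, PQU, PRS, PRU, PSV, PTV, QRT, QRV, QSU, QSV, RST, RUV, STU, TUV

so the chain groups are C_0 ≅ Z^7, C_1 ≅ Z^21, C_2 ≅ Z^14.

The boundary map ∂_1: C_1 → C_0 sends each edge [p,q] (with p < q) to q − p. For instance
  ∂PS = S − P.
The 7×21 boundary matrix has rank 6 and Smith normal form diag(1,1,1,1,1,1).

The boundary map ∂_2: C_2 → C_1 maps a triangle to the signed sum of its edges. For instance
  ∂PRS = RS − PS + PR,
  ∂STU = TU − SU + ST.
This gives a 21×14 integer matrix of rank 13; reducing to Smith normal form yields diagonal entries (1,1,1,1,1,1,1,1,1,1,1,1,1).

Reading off H_k = ker ∂_k / im ∂_{k+1}:

  H_0: rank C_0 − rank ∂_1 = 7 − 6 = 1, and the invariant factors of ∂_1 are all 1, so H_0 = Z.
  H_1: rank ker ∂_1 − rank ∂_2 = (21 − 6) − 13 = 2, and the invariant factors of ∂_2 are all 1, so H_1 = Z^2.
  H_2: rank ker ∂_2 − rank ∂_3 = (14 − 13) − 0 = 1, and there is no ∂_3, so H_2 = Z.

As a check, the Euler characteristic is 7 − 21 + 14 = 0, which agrees with 1 − 2 + 1 = 0.

H_0 ≅ Z,  H_1 ≅ Z^2,  H_2 ≅ Z.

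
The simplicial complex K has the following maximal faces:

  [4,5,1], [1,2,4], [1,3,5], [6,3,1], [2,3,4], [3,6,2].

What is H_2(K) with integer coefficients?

We work with the vertex ordering 1 < 2 < 3 < 4 < 5 < 6. The simplices of K, each written with vertices in increasing order, are:

  0-simplices (6): [1], [2], [3], [4], [5], [6]
  1-simplices (12): [1,2], [1,3], [1,4], [1,5], [1,6], [2,3], [2,4], [2,6], [3,4], [3,5], [3,6], [4,5]
  2-simplices (6): [1,2,4], [1,3,5], [1,3,6], [1,4,5], [2,3,4], [2,3,6]

Hence C_0 ≅ Z^6, C_1 ≅ Z^12, C_2 ≅ Z^6.

Boundary ∂_1: C_1 → C_0 sends each edge [p,q] (with p < q) to q − p. For instance
  ∂[2,4] = [4] − [2].
The 6×12 boundary matrix has rank 5 and Smith normal form diag(1,1,1,1,1).

The boundary map ∂_2: C_2 → C_1 acts by ∂[p,q,r] = [q,r] − [p,r] + [p,q]. For instance
  ∂[1,3,6] = [3,6] − [1,6] + [1,3],
  ∂[1,3,5] = [3,5] − [1,5] + [1,3].
The resulting 12×6 matrix has rank 6, and its Smith normal form has invariant factors (1,1,1,1,1,1).

Reading off H_k = ker ∂_k / im ∂_{k+1}:

  H_2: rank ker ∂_2 − rank ∂_3 = (6 − 6) − 0 = 0, and there is no ∂_3, so H_2 ≅ 0.

(K is a triangulation of the cylinder S^1 x I.)

H_2 ≅ 0.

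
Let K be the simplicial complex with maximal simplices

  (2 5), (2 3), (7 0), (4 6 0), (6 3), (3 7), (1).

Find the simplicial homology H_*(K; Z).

Take the total order 0 < 1 < 2 < 3 < 4 < 5 < 6 < 7 on the vertex set. Then K (dimension 2) consists of the simplices:

  0-simplices (8): [0], [1], [2], [3], [4], [5], [6], [7]
  1-simplices (8): [0,4], [0,6], [0,7], [2,3], [2,5], [3,6], [3,7], [4,6]
  2-simplices (1): [0,4,6]

Hence C_0 ≅ Z^8, C_1 ≅ Z^8, C_2 ≅ Z^1.

Boundary ∂_1: C_1 → C_0 is given by ∂[p,q] = [q] − [p].
The 8×8 boundary matrix has rank 6 and Smith normal form diag(1,1,1,1,1,1).

The boundary map ∂_2: C_2 → C_1 sends each 2-simplex [p,q,r] to [q,r] − [p,r] + [p,q]. For instance
  ∂[0,4,6] = [4,6] − [0,6] + [0,4].
As a 8×1 matrix over Z this has rank 1, with invariant factors (1).

Reading off H_k = ker ∂_k / im ∂_{k+1}:

  H_0: rank C_0 − rank ∂_1 = 8 − 6 = 2, and the invariant factors of ∂_1 are all 1, so H_0 = Z^2.
  H_1: rank ker ∂_1 − rank ∂_2 = (8 − 6) − 1 = 1, and the invariant factors of ∂_2 are all 1, so H_1 = Z.
  H_2: rank ker ∂_2 − rank ∂_3 = (1 − 1) − 0 = 0, and there is no ∂_3, so H_2 = 0.

As a check, the Euler characteristic is 8 − 8 + 1 = 1, which agrees with 2 − 1 + 0 = 1.

H_0 ≅ Z^2,  H_1 ≅ Z,  H_2 = 0.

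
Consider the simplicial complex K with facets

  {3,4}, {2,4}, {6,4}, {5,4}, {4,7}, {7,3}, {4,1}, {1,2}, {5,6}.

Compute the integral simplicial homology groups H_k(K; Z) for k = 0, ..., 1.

K has 7 vertices, 9 edges.
rank ∂_0 = 0, rank ∂_1 = 6 ⇒ b_0 = 7 − 0 − 6 = 1; all invariant factors of ∂_1 are 1 so no torsion. So H_0 = Z.
rank ∂_1 = 6, rank ∂_2 = 0 ⇒ b_1 = 9 − 6 − 0 = 3. So H_1 = Z^3.

H_0 ≅ Z,  H_1 ≅ Z^3.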